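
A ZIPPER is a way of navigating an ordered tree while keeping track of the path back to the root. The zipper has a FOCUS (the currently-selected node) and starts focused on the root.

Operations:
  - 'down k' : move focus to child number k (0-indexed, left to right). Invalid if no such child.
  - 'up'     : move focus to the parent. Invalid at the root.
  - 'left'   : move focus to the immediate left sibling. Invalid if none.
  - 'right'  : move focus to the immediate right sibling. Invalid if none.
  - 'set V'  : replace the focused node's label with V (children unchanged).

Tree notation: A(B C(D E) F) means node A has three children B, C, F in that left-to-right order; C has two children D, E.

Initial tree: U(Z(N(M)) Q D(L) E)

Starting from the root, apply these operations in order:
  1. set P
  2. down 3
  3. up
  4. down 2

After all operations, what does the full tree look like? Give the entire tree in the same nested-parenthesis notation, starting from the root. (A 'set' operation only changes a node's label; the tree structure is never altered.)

Answer: P(Z(N(M)) Q D(L) E)

Derivation:
Step 1 (set P): focus=P path=root depth=0 children=['Z', 'Q', 'D', 'E'] (at root)
Step 2 (down 3): focus=E path=3 depth=1 children=[] left=['Z', 'Q', 'D'] right=[] parent=P
Step 3 (up): focus=P path=root depth=0 children=['Z', 'Q', 'D', 'E'] (at root)
Step 4 (down 2): focus=D path=2 depth=1 children=['L'] left=['Z', 'Q'] right=['E'] parent=P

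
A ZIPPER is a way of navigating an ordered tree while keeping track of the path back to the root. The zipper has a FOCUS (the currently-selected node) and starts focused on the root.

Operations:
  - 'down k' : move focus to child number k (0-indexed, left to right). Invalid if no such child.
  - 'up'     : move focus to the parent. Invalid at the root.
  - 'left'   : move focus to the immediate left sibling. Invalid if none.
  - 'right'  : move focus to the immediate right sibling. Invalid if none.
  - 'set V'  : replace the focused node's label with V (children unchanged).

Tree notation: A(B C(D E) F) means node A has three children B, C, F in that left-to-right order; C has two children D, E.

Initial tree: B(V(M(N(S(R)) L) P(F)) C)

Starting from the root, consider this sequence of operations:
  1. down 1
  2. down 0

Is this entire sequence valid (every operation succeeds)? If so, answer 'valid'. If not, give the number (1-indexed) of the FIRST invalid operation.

Step 1 (down 1): focus=C path=1 depth=1 children=[] left=['V'] right=[] parent=B
Step 2 (down 0): INVALID

Answer: 2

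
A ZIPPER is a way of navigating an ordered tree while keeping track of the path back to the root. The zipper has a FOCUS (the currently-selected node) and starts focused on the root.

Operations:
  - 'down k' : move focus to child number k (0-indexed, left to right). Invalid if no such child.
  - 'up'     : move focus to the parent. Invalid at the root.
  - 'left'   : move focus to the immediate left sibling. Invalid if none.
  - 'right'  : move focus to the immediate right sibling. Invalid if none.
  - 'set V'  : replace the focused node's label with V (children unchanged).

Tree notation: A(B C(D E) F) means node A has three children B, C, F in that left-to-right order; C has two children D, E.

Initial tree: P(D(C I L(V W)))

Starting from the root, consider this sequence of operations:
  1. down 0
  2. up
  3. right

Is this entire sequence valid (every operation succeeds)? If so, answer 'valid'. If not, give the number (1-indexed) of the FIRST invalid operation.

Answer: 3

Derivation:
Step 1 (down 0): focus=D path=0 depth=1 children=['C', 'I', 'L'] left=[] right=[] parent=P
Step 2 (up): focus=P path=root depth=0 children=['D'] (at root)
Step 3 (right): INVALID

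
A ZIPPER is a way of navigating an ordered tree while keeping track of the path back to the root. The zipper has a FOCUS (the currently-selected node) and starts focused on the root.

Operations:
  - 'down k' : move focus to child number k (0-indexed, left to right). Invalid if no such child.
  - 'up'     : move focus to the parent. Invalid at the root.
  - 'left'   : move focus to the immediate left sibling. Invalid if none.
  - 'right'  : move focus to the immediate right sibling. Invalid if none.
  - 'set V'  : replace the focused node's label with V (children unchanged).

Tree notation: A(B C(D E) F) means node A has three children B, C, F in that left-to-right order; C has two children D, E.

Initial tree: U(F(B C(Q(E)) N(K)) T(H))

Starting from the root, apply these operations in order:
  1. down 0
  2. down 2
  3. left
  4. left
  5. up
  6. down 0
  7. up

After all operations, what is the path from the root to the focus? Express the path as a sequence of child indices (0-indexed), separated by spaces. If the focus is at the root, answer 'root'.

Step 1 (down 0): focus=F path=0 depth=1 children=['B', 'C', 'N'] left=[] right=['T'] parent=U
Step 2 (down 2): focus=N path=0/2 depth=2 children=['K'] left=['B', 'C'] right=[] parent=F
Step 3 (left): focus=C path=0/1 depth=2 children=['Q'] left=['B'] right=['N'] parent=F
Step 4 (left): focus=B path=0/0 depth=2 children=[] left=[] right=['C', 'N'] parent=F
Step 5 (up): focus=F path=0 depth=1 children=['B', 'C', 'N'] left=[] right=['T'] parent=U
Step 6 (down 0): focus=B path=0/0 depth=2 children=[] left=[] right=['C', 'N'] parent=F
Step 7 (up): focus=F path=0 depth=1 children=['B', 'C', 'N'] left=[] right=['T'] parent=U

Answer: 0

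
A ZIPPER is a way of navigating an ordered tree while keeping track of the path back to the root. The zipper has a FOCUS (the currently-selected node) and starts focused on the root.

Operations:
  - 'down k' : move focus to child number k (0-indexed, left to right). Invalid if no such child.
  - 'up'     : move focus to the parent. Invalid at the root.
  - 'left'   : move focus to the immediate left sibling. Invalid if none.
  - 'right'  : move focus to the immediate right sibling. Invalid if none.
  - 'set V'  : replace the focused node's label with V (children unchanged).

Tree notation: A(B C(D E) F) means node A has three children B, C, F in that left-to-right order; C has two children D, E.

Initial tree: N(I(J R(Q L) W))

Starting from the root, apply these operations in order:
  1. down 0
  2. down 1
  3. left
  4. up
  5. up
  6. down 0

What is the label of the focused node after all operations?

Step 1 (down 0): focus=I path=0 depth=1 children=['J', 'R', 'W'] left=[] right=[] parent=N
Step 2 (down 1): focus=R path=0/1 depth=2 children=['Q', 'L'] left=['J'] right=['W'] parent=I
Step 3 (left): focus=J path=0/0 depth=2 children=[] left=[] right=['R', 'W'] parent=I
Step 4 (up): focus=I path=0 depth=1 children=['J', 'R', 'W'] left=[] right=[] parent=N
Step 5 (up): focus=N path=root depth=0 children=['I'] (at root)
Step 6 (down 0): focus=I path=0 depth=1 children=['J', 'R', 'W'] left=[] right=[] parent=N

Answer: I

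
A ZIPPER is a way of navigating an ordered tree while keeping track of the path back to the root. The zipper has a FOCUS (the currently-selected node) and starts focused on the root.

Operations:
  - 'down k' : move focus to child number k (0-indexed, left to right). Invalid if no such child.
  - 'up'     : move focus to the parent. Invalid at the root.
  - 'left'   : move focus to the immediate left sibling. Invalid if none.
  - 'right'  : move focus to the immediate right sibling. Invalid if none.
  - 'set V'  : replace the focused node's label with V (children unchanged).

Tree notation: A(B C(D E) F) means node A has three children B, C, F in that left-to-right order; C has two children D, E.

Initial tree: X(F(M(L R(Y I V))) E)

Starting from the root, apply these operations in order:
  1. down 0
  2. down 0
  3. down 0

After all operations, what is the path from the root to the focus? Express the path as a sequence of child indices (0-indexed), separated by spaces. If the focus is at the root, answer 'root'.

Step 1 (down 0): focus=F path=0 depth=1 children=['M'] left=[] right=['E'] parent=X
Step 2 (down 0): focus=M path=0/0 depth=2 children=['L', 'R'] left=[] right=[] parent=F
Step 3 (down 0): focus=L path=0/0/0 depth=3 children=[] left=[] right=['R'] parent=M

Answer: 0 0 0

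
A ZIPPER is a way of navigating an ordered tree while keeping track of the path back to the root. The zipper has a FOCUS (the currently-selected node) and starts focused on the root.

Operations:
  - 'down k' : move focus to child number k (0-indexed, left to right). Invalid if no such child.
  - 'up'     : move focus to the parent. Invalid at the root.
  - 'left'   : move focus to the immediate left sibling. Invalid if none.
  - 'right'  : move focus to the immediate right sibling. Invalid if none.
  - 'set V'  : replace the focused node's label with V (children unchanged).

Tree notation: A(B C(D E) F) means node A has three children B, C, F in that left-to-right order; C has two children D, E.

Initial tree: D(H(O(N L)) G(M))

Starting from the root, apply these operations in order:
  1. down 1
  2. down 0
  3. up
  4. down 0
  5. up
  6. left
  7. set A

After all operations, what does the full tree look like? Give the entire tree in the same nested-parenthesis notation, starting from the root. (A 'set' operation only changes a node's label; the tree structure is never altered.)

Step 1 (down 1): focus=G path=1 depth=1 children=['M'] left=['H'] right=[] parent=D
Step 2 (down 0): focus=M path=1/0 depth=2 children=[] left=[] right=[] parent=G
Step 3 (up): focus=G path=1 depth=1 children=['M'] left=['H'] right=[] parent=D
Step 4 (down 0): focus=M path=1/0 depth=2 children=[] left=[] right=[] parent=G
Step 5 (up): focus=G path=1 depth=1 children=['M'] left=['H'] right=[] parent=D
Step 6 (left): focus=H path=0 depth=1 children=['O'] left=[] right=['G'] parent=D
Step 7 (set A): focus=A path=0 depth=1 children=['O'] left=[] right=['G'] parent=D

Answer: D(A(O(N L)) G(M))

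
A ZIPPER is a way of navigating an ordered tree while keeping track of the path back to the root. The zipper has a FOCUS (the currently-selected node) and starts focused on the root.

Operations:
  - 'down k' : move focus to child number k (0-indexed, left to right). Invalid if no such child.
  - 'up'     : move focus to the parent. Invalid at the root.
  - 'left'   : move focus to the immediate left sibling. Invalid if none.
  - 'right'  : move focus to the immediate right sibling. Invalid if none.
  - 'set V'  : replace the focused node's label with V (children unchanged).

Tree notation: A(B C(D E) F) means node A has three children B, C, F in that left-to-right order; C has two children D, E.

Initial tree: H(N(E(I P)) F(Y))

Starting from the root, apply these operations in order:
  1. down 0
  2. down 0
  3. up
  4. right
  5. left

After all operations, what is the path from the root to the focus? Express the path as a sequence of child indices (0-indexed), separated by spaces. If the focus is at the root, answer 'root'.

Step 1 (down 0): focus=N path=0 depth=1 children=['E'] left=[] right=['F'] parent=H
Step 2 (down 0): focus=E path=0/0 depth=2 children=['I', 'P'] left=[] right=[] parent=N
Step 3 (up): focus=N path=0 depth=1 children=['E'] left=[] right=['F'] parent=H
Step 4 (right): focus=F path=1 depth=1 children=['Y'] left=['N'] right=[] parent=H
Step 5 (left): focus=N path=0 depth=1 children=['E'] left=[] right=['F'] parent=H

Answer: 0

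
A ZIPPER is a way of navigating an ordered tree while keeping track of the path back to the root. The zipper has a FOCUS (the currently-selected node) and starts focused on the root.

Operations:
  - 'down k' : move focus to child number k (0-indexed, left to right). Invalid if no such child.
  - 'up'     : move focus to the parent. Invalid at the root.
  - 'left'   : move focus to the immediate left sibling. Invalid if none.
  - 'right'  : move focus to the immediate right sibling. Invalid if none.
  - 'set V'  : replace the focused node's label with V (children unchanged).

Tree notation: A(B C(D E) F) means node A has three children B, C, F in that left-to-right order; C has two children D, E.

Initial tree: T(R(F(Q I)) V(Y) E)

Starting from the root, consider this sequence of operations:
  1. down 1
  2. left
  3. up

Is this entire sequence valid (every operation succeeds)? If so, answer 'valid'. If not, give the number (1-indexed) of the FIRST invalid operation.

Step 1 (down 1): focus=V path=1 depth=1 children=['Y'] left=['R'] right=['E'] parent=T
Step 2 (left): focus=R path=0 depth=1 children=['F'] left=[] right=['V', 'E'] parent=T
Step 3 (up): focus=T path=root depth=0 children=['R', 'V', 'E'] (at root)

Answer: valid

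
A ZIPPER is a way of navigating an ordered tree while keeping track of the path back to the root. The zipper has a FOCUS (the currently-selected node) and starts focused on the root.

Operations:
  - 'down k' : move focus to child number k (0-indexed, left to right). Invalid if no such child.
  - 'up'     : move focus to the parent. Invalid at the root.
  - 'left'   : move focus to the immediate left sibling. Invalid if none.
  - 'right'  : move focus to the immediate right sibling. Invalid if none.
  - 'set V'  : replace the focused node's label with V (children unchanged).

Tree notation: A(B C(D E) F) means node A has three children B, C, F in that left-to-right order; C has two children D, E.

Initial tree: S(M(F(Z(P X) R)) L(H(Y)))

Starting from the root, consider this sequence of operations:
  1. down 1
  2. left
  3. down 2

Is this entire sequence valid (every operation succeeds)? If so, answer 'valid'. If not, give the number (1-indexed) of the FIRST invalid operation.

Answer: 3

Derivation:
Step 1 (down 1): focus=L path=1 depth=1 children=['H'] left=['M'] right=[] parent=S
Step 2 (left): focus=M path=0 depth=1 children=['F'] left=[] right=['L'] parent=S
Step 3 (down 2): INVALID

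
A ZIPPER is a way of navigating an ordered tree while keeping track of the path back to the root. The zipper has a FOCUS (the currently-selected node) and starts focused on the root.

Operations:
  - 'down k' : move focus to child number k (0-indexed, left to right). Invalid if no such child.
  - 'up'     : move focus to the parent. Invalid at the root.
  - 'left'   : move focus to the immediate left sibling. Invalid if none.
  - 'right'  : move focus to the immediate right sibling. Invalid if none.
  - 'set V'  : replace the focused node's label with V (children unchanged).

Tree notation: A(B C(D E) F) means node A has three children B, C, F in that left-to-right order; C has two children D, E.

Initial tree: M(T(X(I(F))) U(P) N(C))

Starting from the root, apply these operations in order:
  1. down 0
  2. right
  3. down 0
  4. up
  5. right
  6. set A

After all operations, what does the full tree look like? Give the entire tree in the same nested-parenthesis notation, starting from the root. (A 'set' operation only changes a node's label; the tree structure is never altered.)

Answer: M(T(X(I(F))) U(P) A(C))

Derivation:
Step 1 (down 0): focus=T path=0 depth=1 children=['X'] left=[] right=['U', 'N'] parent=M
Step 2 (right): focus=U path=1 depth=1 children=['P'] left=['T'] right=['N'] parent=M
Step 3 (down 0): focus=P path=1/0 depth=2 children=[] left=[] right=[] parent=U
Step 4 (up): focus=U path=1 depth=1 children=['P'] left=['T'] right=['N'] parent=M
Step 5 (right): focus=N path=2 depth=1 children=['C'] left=['T', 'U'] right=[] parent=M
Step 6 (set A): focus=A path=2 depth=1 children=['C'] left=['T', 'U'] right=[] parent=M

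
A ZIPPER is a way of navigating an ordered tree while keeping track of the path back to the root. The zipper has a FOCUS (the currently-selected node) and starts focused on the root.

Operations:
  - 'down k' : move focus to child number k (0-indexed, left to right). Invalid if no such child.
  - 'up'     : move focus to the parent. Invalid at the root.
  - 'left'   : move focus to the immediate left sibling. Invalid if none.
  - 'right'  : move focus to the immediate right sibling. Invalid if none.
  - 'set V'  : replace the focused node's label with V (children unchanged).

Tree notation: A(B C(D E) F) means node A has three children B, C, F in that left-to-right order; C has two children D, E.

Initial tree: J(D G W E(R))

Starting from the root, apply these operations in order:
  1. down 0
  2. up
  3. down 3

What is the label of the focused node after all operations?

Step 1 (down 0): focus=D path=0 depth=1 children=[] left=[] right=['G', 'W', 'E'] parent=J
Step 2 (up): focus=J path=root depth=0 children=['D', 'G', 'W', 'E'] (at root)
Step 3 (down 3): focus=E path=3 depth=1 children=['R'] left=['D', 'G', 'W'] right=[] parent=J

Answer: E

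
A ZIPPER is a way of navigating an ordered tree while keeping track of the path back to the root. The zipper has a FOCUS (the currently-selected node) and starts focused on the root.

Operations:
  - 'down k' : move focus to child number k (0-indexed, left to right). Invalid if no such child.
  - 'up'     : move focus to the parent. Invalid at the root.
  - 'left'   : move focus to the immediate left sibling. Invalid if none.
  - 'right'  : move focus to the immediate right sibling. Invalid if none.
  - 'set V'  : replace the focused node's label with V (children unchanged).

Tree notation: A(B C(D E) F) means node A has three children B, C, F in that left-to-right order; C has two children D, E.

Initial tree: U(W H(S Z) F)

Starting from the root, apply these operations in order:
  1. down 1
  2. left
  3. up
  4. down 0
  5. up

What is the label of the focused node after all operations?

Answer: U

Derivation:
Step 1 (down 1): focus=H path=1 depth=1 children=['S', 'Z'] left=['W'] right=['F'] parent=U
Step 2 (left): focus=W path=0 depth=1 children=[] left=[] right=['H', 'F'] parent=U
Step 3 (up): focus=U path=root depth=0 children=['W', 'H', 'F'] (at root)
Step 4 (down 0): focus=W path=0 depth=1 children=[] left=[] right=['H', 'F'] parent=U
Step 5 (up): focus=U path=root depth=0 children=['W', 'H', 'F'] (at root)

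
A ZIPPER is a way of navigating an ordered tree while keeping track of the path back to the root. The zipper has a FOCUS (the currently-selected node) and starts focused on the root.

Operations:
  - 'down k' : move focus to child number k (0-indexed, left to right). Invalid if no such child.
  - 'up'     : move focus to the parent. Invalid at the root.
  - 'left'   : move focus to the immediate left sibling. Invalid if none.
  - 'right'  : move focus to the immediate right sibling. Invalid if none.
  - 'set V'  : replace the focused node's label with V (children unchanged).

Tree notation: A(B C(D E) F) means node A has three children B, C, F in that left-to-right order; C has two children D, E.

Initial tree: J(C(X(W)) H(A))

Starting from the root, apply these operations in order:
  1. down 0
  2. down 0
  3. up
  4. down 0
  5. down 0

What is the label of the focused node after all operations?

Answer: W

Derivation:
Step 1 (down 0): focus=C path=0 depth=1 children=['X'] left=[] right=['H'] parent=J
Step 2 (down 0): focus=X path=0/0 depth=2 children=['W'] left=[] right=[] parent=C
Step 3 (up): focus=C path=0 depth=1 children=['X'] left=[] right=['H'] parent=J
Step 4 (down 0): focus=X path=0/0 depth=2 children=['W'] left=[] right=[] parent=C
Step 5 (down 0): focus=W path=0/0/0 depth=3 children=[] left=[] right=[] parent=X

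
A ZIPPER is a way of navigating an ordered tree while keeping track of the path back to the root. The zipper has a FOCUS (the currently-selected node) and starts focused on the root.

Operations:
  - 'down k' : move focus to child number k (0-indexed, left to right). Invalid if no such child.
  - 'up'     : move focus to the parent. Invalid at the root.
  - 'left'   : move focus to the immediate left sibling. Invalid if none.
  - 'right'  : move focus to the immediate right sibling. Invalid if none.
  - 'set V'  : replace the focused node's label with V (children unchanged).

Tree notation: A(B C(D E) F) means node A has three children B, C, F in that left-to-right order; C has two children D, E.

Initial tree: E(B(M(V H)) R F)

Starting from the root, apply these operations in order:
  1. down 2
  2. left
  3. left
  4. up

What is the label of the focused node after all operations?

Answer: E

Derivation:
Step 1 (down 2): focus=F path=2 depth=1 children=[] left=['B', 'R'] right=[] parent=E
Step 2 (left): focus=R path=1 depth=1 children=[] left=['B'] right=['F'] parent=E
Step 3 (left): focus=B path=0 depth=1 children=['M'] left=[] right=['R', 'F'] parent=E
Step 4 (up): focus=E path=root depth=0 children=['B', 'R', 'F'] (at root)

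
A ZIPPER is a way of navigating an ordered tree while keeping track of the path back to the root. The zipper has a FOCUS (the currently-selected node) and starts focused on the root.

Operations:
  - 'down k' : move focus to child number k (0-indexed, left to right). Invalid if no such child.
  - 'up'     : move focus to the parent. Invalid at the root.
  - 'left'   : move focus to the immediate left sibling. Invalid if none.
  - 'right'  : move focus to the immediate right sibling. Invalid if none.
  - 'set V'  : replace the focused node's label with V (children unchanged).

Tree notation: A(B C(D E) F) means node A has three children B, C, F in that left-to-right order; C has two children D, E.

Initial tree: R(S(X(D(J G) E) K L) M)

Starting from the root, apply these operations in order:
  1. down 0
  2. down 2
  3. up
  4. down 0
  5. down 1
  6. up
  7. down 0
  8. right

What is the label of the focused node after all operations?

Step 1 (down 0): focus=S path=0 depth=1 children=['X', 'K', 'L'] left=[] right=['M'] parent=R
Step 2 (down 2): focus=L path=0/2 depth=2 children=[] left=['X', 'K'] right=[] parent=S
Step 3 (up): focus=S path=0 depth=1 children=['X', 'K', 'L'] left=[] right=['M'] parent=R
Step 4 (down 0): focus=X path=0/0 depth=2 children=['D', 'E'] left=[] right=['K', 'L'] parent=S
Step 5 (down 1): focus=E path=0/0/1 depth=3 children=[] left=['D'] right=[] parent=X
Step 6 (up): focus=X path=0/0 depth=2 children=['D', 'E'] left=[] right=['K', 'L'] parent=S
Step 7 (down 0): focus=D path=0/0/0 depth=3 children=['J', 'G'] left=[] right=['E'] parent=X
Step 8 (right): focus=E path=0/0/1 depth=3 children=[] left=['D'] right=[] parent=X

Answer: E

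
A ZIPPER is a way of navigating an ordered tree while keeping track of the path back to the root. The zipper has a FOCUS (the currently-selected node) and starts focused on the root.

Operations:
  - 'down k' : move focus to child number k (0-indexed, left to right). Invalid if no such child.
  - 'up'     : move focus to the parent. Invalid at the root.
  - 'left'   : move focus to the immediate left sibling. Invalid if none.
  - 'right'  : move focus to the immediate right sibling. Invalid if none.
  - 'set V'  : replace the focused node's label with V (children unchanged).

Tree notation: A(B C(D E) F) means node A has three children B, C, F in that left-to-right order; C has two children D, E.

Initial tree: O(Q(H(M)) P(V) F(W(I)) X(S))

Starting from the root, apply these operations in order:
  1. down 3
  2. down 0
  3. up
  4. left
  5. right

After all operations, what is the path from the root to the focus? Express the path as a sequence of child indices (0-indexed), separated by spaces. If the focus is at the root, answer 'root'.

Answer: 3

Derivation:
Step 1 (down 3): focus=X path=3 depth=1 children=['S'] left=['Q', 'P', 'F'] right=[] parent=O
Step 2 (down 0): focus=S path=3/0 depth=2 children=[] left=[] right=[] parent=X
Step 3 (up): focus=X path=3 depth=1 children=['S'] left=['Q', 'P', 'F'] right=[] parent=O
Step 4 (left): focus=F path=2 depth=1 children=['W'] left=['Q', 'P'] right=['X'] parent=O
Step 5 (right): focus=X path=3 depth=1 children=['S'] left=['Q', 'P', 'F'] right=[] parent=O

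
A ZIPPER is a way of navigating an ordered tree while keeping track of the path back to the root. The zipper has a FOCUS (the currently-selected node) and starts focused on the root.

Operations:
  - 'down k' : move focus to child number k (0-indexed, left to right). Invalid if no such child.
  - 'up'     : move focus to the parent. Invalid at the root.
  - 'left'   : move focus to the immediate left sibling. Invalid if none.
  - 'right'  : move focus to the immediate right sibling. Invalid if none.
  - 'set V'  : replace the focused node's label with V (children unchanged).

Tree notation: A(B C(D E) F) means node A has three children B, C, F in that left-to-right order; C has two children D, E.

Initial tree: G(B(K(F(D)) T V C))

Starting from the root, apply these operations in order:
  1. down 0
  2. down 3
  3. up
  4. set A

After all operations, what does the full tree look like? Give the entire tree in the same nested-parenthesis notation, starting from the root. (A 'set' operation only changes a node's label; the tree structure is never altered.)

Step 1 (down 0): focus=B path=0 depth=1 children=['K', 'T', 'V', 'C'] left=[] right=[] parent=G
Step 2 (down 3): focus=C path=0/3 depth=2 children=[] left=['K', 'T', 'V'] right=[] parent=B
Step 3 (up): focus=B path=0 depth=1 children=['K', 'T', 'V', 'C'] left=[] right=[] parent=G
Step 4 (set A): focus=A path=0 depth=1 children=['K', 'T', 'V', 'C'] left=[] right=[] parent=G

Answer: G(A(K(F(D)) T V C))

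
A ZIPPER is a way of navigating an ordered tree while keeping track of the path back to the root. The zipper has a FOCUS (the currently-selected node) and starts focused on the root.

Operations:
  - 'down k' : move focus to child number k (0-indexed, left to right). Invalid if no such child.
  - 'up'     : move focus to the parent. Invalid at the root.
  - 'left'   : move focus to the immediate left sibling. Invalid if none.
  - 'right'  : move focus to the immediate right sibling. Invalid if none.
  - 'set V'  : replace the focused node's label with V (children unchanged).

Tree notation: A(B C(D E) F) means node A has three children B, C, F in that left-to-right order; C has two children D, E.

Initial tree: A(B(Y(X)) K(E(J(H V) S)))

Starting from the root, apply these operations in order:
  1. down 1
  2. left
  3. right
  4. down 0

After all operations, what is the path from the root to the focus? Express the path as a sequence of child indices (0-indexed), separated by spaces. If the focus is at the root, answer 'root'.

Answer: 1 0

Derivation:
Step 1 (down 1): focus=K path=1 depth=1 children=['E'] left=['B'] right=[] parent=A
Step 2 (left): focus=B path=0 depth=1 children=['Y'] left=[] right=['K'] parent=A
Step 3 (right): focus=K path=1 depth=1 children=['E'] left=['B'] right=[] parent=A
Step 4 (down 0): focus=E path=1/0 depth=2 children=['J', 'S'] left=[] right=[] parent=K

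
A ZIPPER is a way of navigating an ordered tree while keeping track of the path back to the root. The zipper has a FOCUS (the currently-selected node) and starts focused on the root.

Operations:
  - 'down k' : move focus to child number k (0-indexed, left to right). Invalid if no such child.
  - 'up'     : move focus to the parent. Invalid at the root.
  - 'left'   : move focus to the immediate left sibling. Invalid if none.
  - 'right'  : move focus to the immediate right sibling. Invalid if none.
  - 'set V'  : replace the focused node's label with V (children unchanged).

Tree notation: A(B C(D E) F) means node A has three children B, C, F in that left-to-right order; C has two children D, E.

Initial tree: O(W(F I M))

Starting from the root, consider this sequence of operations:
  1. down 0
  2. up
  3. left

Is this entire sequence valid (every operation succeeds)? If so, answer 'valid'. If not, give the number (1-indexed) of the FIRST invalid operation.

Answer: 3

Derivation:
Step 1 (down 0): focus=W path=0 depth=1 children=['F', 'I', 'M'] left=[] right=[] parent=O
Step 2 (up): focus=O path=root depth=0 children=['W'] (at root)
Step 3 (left): INVALID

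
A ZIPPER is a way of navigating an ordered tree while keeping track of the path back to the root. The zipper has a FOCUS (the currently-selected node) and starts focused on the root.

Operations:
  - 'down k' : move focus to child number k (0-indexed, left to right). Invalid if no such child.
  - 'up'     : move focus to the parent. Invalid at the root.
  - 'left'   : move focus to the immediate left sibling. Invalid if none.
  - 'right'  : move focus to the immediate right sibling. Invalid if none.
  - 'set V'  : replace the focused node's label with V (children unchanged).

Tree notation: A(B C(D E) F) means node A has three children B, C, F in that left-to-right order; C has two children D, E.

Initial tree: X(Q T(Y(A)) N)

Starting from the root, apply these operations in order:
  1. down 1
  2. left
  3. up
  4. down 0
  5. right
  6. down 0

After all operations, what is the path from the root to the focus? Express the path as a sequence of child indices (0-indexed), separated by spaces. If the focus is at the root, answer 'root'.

Step 1 (down 1): focus=T path=1 depth=1 children=['Y'] left=['Q'] right=['N'] parent=X
Step 2 (left): focus=Q path=0 depth=1 children=[] left=[] right=['T', 'N'] parent=X
Step 3 (up): focus=X path=root depth=0 children=['Q', 'T', 'N'] (at root)
Step 4 (down 0): focus=Q path=0 depth=1 children=[] left=[] right=['T', 'N'] parent=X
Step 5 (right): focus=T path=1 depth=1 children=['Y'] left=['Q'] right=['N'] parent=X
Step 6 (down 0): focus=Y path=1/0 depth=2 children=['A'] left=[] right=[] parent=T

Answer: 1 0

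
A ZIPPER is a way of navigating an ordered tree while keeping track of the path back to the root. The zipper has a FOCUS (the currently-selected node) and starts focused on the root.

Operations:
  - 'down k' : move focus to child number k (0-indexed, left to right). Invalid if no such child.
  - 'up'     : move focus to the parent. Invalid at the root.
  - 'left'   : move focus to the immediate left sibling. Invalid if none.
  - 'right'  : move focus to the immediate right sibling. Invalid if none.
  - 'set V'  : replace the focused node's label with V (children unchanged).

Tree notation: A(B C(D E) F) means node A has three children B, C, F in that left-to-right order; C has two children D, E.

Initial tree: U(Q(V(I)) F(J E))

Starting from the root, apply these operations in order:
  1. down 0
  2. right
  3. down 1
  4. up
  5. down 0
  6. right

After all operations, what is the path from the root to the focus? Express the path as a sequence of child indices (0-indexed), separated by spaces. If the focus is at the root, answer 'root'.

Step 1 (down 0): focus=Q path=0 depth=1 children=['V'] left=[] right=['F'] parent=U
Step 2 (right): focus=F path=1 depth=1 children=['J', 'E'] left=['Q'] right=[] parent=U
Step 3 (down 1): focus=E path=1/1 depth=2 children=[] left=['J'] right=[] parent=F
Step 4 (up): focus=F path=1 depth=1 children=['J', 'E'] left=['Q'] right=[] parent=U
Step 5 (down 0): focus=J path=1/0 depth=2 children=[] left=[] right=['E'] parent=F
Step 6 (right): focus=E path=1/1 depth=2 children=[] left=['J'] right=[] parent=F

Answer: 1 1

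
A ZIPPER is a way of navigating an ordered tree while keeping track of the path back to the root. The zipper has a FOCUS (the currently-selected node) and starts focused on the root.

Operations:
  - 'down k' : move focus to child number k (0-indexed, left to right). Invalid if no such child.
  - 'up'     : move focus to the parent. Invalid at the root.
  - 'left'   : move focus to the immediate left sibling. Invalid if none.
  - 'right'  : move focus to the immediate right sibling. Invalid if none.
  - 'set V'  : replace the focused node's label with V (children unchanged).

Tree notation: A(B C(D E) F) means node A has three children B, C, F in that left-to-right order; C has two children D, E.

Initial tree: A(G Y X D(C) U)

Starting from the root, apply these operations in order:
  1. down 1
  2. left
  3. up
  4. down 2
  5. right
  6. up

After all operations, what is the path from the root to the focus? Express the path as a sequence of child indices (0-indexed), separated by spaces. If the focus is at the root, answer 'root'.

Answer: root

Derivation:
Step 1 (down 1): focus=Y path=1 depth=1 children=[] left=['G'] right=['X', 'D', 'U'] parent=A
Step 2 (left): focus=G path=0 depth=1 children=[] left=[] right=['Y', 'X', 'D', 'U'] parent=A
Step 3 (up): focus=A path=root depth=0 children=['G', 'Y', 'X', 'D', 'U'] (at root)
Step 4 (down 2): focus=X path=2 depth=1 children=[] left=['G', 'Y'] right=['D', 'U'] parent=A
Step 5 (right): focus=D path=3 depth=1 children=['C'] left=['G', 'Y', 'X'] right=['U'] parent=A
Step 6 (up): focus=A path=root depth=0 children=['G', 'Y', 'X', 'D', 'U'] (at root)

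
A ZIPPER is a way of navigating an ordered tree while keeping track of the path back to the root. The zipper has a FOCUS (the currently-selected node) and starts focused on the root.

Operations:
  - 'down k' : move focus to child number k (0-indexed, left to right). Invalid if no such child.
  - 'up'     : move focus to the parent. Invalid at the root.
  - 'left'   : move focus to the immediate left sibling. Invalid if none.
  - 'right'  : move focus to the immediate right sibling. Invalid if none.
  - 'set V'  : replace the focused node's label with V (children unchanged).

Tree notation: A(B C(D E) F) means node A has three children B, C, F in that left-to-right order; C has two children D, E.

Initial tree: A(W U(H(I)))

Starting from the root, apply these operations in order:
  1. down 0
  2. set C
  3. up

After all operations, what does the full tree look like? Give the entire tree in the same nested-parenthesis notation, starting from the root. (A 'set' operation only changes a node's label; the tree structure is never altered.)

Answer: A(C U(H(I)))

Derivation:
Step 1 (down 0): focus=W path=0 depth=1 children=[] left=[] right=['U'] parent=A
Step 2 (set C): focus=C path=0 depth=1 children=[] left=[] right=['U'] parent=A
Step 3 (up): focus=A path=root depth=0 children=['C', 'U'] (at root)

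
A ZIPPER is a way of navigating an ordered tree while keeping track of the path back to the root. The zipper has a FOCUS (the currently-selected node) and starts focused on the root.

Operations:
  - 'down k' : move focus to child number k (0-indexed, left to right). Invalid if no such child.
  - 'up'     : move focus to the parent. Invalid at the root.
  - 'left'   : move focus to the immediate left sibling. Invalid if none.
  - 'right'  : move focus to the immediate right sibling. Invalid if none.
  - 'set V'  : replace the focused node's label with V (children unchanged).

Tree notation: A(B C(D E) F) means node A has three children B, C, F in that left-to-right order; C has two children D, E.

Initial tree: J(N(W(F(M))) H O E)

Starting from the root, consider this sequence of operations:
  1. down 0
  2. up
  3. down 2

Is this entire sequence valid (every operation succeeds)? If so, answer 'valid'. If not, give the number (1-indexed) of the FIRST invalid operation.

Answer: valid

Derivation:
Step 1 (down 0): focus=N path=0 depth=1 children=['W'] left=[] right=['H', 'O', 'E'] parent=J
Step 2 (up): focus=J path=root depth=0 children=['N', 'H', 'O', 'E'] (at root)
Step 3 (down 2): focus=O path=2 depth=1 children=[] left=['N', 'H'] right=['E'] parent=J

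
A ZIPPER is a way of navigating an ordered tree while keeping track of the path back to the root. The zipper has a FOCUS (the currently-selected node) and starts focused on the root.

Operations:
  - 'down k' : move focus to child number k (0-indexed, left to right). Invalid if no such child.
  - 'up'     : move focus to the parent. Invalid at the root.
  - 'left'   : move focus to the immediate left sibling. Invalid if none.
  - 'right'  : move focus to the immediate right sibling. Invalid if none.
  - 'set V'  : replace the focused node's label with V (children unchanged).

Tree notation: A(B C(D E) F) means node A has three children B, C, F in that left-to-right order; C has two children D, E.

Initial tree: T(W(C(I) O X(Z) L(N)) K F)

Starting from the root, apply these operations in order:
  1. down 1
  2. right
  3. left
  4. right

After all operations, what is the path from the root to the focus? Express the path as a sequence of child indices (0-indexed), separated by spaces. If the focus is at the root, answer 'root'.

Answer: 2

Derivation:
Step 1 (down 1): focus=K path=1 depth=1 children=[] left=['W'] right=['F'] parent=T
Step 2 (right): focus=F path=2 depth=1 children=[] left=['W', 'K'] right=[] parent=T
Step 3 (left): focus=K path=1 depth=1 children=[] left=['W'] right=['F'] parent=T
Step 4 (right): focus=F path=2 depth=1 children=[] left=['W', 'K'] right=[] parent=T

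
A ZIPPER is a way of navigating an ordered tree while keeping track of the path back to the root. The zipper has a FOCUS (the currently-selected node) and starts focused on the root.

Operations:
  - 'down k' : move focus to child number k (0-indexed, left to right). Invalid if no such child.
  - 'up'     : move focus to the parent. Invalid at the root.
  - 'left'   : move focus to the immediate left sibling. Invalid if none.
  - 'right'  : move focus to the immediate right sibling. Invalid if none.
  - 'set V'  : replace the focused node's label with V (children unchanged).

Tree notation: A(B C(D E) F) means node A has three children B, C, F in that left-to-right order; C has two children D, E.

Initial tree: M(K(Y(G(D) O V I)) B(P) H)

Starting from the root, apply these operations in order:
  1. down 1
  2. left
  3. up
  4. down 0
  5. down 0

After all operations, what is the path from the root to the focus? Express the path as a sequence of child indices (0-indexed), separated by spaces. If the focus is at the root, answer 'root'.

Step 1 (down 1): focus=B path=1 depth=1 children=['P'] left=['K'] right=['H'] parent=M
Step 2 (left): focus=K path=0 depth=1 children=['Y'] left=[] right=['B', 'H'] parent=M
Step 3 (up): focus=M path=root depth=0 children=['K', 'B', 'H'] (at root)
Step 4 (down 0): focus=K path=0 depth=1 children=['Y'] left=[] right=['B', 'H'] parent=M
Step 5 (down 0): focus=Y path=0/0 depth=2 children=['G', 'O', 'V', 'I'] left=[] right=[] parent=K

Answer: 0 0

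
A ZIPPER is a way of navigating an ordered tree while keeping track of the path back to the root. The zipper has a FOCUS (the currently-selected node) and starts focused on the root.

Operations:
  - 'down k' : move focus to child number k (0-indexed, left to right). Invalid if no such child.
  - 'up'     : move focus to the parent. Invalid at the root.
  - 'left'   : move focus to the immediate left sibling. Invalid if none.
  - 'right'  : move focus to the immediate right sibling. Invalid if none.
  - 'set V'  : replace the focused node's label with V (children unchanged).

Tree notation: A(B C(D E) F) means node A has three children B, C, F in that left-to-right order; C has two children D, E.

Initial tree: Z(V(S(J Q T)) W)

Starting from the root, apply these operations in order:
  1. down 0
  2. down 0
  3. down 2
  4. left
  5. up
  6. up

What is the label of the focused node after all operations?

Answer: V

Derivation:
Step 1 (down 0): focus=V path=0 depth=1 children=['S'] left=[] right=['W'] parent=Z
Step 2 (down 0): focus=S path=0/0 depth=2 children=['J', 'Q', 'T'] left=[] right=[] parent=V
Step 3 (down 2): focus=T path=0/0/2 depth=3 children=[] left=['J', 'Q'] right=[] parent=S
Step 4 (left): focus=Q path=0/0/1 depth=3 children=[] left=['J'] right=['T'] parent=S
Step 5 (up): focus=S path=0/0 depth=2 children=['J', 'Q', 'T'] left=[] right=[] parent=V
Step 6 (up): focus=V path=0 depth=1 children=['S'] left=[] right=['W'] parent=Z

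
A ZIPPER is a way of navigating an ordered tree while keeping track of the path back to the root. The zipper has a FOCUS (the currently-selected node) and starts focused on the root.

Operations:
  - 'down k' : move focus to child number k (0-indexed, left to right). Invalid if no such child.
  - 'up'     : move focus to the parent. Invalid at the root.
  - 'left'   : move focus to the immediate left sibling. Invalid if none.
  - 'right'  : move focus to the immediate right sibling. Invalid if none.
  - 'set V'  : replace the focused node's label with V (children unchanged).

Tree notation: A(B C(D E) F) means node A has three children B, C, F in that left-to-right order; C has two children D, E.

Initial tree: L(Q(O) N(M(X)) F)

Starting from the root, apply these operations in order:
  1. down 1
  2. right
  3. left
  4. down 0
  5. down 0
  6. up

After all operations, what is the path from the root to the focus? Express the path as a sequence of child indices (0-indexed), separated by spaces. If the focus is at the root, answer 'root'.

Answer: 1 0

Derivation:
Step 1 (down 1): focus=N path=1 depth=1 children=['M'] left=['Q'] right=['F'] parent=L
Step 2 (right): focus=F path=2 depth=1 children=[] left=['Q', 'N'] right=[] parent=L
Step 3 (left): focus=N path=1 depth=1 children=['M'] left=['Q'] right=['F'] parent=L
Step 4 (down 0): focus=M path=1/0 depth=2 children=['X'] left=[] right=[] parent=N
Step 5 (down 0): focus=X path=1/0/0 depth=3 children=[] left=[] right=[] parent=M
Step 6 (up): focus=M path=1/0 depth=2 children=['X'] left=[] right=[] parent=N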